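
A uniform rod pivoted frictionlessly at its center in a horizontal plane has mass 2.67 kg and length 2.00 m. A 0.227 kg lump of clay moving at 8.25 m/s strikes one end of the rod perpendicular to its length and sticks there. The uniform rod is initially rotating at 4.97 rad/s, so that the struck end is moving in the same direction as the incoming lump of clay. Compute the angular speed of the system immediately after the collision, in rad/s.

|ω_f| ≈ 5.64 rad/s

The axle reaction passes through the pivot and exerts no torque about it; angular momentum about the pivot is conserved through the impact.
I_p = (1/12)(2.67)(2.00)² = 0.8900 kg·m². Taking the sense of the lump of clay's angular momentum as positive, L_{lump} = m v R = (0.227)(8.25)(2.00/2) = 1.873 kg·m²/s.
L_i = +I_p ω_p + m v R = +(0.8900)(4.97) + 1.873 = 6.296 kg·m²/s.
After sticking, I_f = I_p + m R² = 0.8900 + (0.227)(2.00/2)² = 1.117 kg·m².
ω_f = L_i / I_f = 6.296 / 1.117 = 5.637 rad/s.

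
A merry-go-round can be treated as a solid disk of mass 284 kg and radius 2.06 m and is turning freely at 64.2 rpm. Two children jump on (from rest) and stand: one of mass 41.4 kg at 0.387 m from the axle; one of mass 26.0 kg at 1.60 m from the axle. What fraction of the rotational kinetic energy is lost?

fraction ≈ 0.108

No external torque acts about the axle; L_before = L_after.
I_p = ½(284)(2.06)² = 602.6 kg·m².
Added inertia Σmr² = (41.4)(0.387)² + (26.0)(1.60)² = 72.76 kg·m²; I_f = 602.6 + 72.76 = 675.4 kg·m².
ω_f = I_p ω_i / I_f = (602.6)(64.2) / 675.4 = 57.28 rpm.
KE_i = ½(602.6)(6.723 rad/s)² = 13620 J; KE_f = ½(675.4)(5.999)² = 12150 J.
Fraction lost = 0.1077.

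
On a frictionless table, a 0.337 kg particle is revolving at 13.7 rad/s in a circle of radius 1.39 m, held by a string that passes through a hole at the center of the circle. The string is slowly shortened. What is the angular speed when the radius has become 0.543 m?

No torque about the axis ⇒ m r₁² ω₁ = m r₂² ω₂.
ω₂ = ω₁ (r₁/r₂)² = (13.7)(1.39/0.543)² = 89.77 rad/s.

ω₂ ≈ 89.8 rad/s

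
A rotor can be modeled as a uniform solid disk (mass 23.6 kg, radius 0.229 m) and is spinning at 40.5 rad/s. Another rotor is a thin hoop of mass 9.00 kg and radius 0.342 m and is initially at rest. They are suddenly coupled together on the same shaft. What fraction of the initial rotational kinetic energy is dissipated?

No external torque acts about the common axis, so total angular momentum is conserved.
Moments of inertia: I_A = ½(23.6)(0.229)² = 0.6188 kg·m²; I_B = (9.00)(0.342)² = 1.053 kg·m².
Taking A's sense as positive: L = (0.6188)(40.5) = 25.06 kg·m²·rad/s.
Combined I = 0.6188 + 1.053 = 1.671 kg·m².
ω_f = L / I = 25.06 / 1.671 = 14.99 rad/s.
KE_i = ½ΣIω² = 507.5 J; KE_f = ½(1.671)(14.99)² = 187.9 J.
Fraction dissipated = (KE_i − KE_f)/KE_i = 0.6298.

fraction ≈ 0.630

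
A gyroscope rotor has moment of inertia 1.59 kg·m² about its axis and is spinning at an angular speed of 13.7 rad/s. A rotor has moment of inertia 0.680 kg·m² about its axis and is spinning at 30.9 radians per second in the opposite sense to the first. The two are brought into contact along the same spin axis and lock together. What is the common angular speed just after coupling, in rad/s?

|ω_f| ≈ 0.340 rad/s

The coupling torques are internal; angular momentum about the shared axis is conserved.
Taking A's sense as positive: L = (1.590)(13.7) − (0.6800)(30.9) = 0.7710 kg·m²·rad/s.
Combined I = 1.590 + 0.6800 = 2.270 kg·m².
ω_f = L / I = 0.7710 / 2.270 = 0.3396 rad/s.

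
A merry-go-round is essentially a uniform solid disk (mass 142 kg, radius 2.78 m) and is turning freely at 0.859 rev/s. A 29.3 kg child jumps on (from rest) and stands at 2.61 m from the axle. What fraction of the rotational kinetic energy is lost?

The added mass arrives with no angular momentum about the axle, and any external torque about the axle is negligible, so the system's angular momentum is conserved.
I_p = ½(142)(2.78)² = 548.7 kg·m².
Added inertia Σmr² = (29.3)(2.61)² = 199.6 kg·m²; I_f = 548.7 + 199.6 = 748.3 kg·m².
ω_f = I_p ω_i / I_f = (548.7)(0.859) / 748.3 = 0.6299 rev/s.
KE_i = ½(548.7)(5.397 rad/s)² = 7992 J; KE_f = ½(748.3)(3.958)² = 5860 J.
Fraction lost = 0.2667.

fraction ≈ 0.267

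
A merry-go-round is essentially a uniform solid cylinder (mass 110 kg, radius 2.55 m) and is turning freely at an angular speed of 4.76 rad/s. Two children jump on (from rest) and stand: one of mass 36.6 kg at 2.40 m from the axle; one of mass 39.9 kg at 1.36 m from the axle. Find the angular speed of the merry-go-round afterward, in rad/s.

No external torque acts about the axle; L_before = L_after.
I_p = ½(110)(2.55)² = 357.6 kg·m².
Added inertia Σmr² = (36.6)(2.40)² + (39.9)(1.36)² = 284.6 kg·m²; I_f = 357.6 + 284.6 = 642.3 kg·m².
ω_f = I_p ω_i / I_f = (357.6)(4.76) / 642.3 = 2.651 rad/s.

ω_f ≈ 2.65 rad/s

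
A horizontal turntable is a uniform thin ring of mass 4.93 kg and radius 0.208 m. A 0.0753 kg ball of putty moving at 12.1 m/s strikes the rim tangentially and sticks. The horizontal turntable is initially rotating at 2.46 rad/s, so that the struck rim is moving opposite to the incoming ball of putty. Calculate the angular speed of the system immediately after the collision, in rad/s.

The axle reaction passes through the axle and exerts no torque about it; angular momentum about the axle is conserved through the impact.
I_p = (4.93)(0.208)² = 0.2133 kg·m². Taking the sense of the ball of putty's angular momentum as positive, L_{ball} = m v R = (0.0753)(12.1)(0.208) = 0.1895 kg·m²/s.
L_i = −I_p ω_p + m v R = −(0.2133)(2.46) + 0.1895 = -0.3352 kg·m²/s.
After sticking, I_f = I_p + m R² = 0.2133 + (0.0753)(0.208)² = 0.2165 kg·m².
ω_f = L_i / I_f = -0.3352 / 0.2165 = -1.548 rad/s.

|ω_f| ≈ 1.55 rad/s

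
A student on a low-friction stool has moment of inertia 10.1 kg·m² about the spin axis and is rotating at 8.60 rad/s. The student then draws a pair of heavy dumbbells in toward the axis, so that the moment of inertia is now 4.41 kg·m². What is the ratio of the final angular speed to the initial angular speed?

Angular momentum about the spin axis is conserved since the torque about it is zero.
ω₂/ω₁ = I₁/I₂ = 10.10 / 4.410 = 2.290.

ω₂/ω₁ ≈ 2.29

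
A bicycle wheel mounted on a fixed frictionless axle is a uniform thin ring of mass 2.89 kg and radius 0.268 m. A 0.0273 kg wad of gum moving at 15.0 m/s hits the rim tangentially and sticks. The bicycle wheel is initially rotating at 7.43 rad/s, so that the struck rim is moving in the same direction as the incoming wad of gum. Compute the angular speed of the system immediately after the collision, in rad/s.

|ω_f| ≈ 7.88 rad/s

About the axle the impulsive forces during the collision are internal, so angular momentum about that axis is conserved.
I_p = (2.89)(0.268)² = 0.2076 kg·m². Taking the sense of the wad of gum's angular momentum as positive, L_{wad} = m v R = (0.0273)(15.0)(0.268) = 0.1097 kg·m²/s.
L_i = +I_p ω_p + m v R = +(0.2076)(7.43) + 0.1097 = 1.652 kg·m²/s.
After sticking, I_f = I_p + m R² = 0.2076 + (0.0273)(0.268)² = 0.2095 kg·m².
ω_f = L_i / I_f = 1.652 / 0.2095 = 7.884 rad/s.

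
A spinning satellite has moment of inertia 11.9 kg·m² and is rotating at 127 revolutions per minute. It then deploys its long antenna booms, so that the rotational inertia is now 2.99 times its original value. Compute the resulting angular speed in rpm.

With no external torque about the axis, L is conserved: I₁ω₁ = I₂ω₂.
I₂ = 2.99 × 11.9 = 35.58 kg·m².
ω₂ = I₁ω₁ / I₂ = (11.90)(127 rpm) / (35.58) = 42.47 rpm.

ω₂ ≈ 42.5 rpm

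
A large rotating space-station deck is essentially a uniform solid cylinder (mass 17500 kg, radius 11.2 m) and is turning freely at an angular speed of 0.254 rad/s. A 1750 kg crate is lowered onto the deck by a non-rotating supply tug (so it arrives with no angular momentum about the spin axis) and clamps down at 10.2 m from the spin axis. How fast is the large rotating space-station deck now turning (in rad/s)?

The added mass arrives with no angular momentum about the spin axis, and any external torque about the spin axis is negligible, so the system's angular momentum is conserved.
I_p = ½(17500)(11.2)² = 1.098e+06 kg·m².
Added inertia Σmr² = (1750)(10.2)² = 1.821e+05 kg·m²; I_f = 1.098e+06 + 1.821e+05 = 1.280e+06 kg·m².
ω_f = I_p ω_i / I_f = (1.098e+06)(0.254) / 1.280e+06 = 0.2179 rad/s.

ω_f ≈ 0.218 rad/s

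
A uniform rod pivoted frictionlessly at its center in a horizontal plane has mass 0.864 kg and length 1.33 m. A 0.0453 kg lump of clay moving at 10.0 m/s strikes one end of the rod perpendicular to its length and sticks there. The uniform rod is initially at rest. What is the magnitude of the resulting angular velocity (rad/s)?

|ω_f| ≈ 2.04 rad/s

About the pivot the impulsive forces during the collision are internal, so angular momentum about that axis is conserved.
I_p = (1/12)(0.864)(1.33)² = 0.1274 kg·m². Taking the sense of the lump of clay's angular momentum as positive, L_{lump} = m v R = (0.0453)(10.0)(1.33/2) = 0.3012 kg·m²/s.
L_i = 0 + 0.3012 = 0.3012 kg·m²/s.
After sticking, I_f = I_p + m R² = 0.1274 + (0.0453)(1.33/2)² = 0.1474 kg·m².
ω_f = L_i / I_f = 0.3012 / 0.1474 = 2.044 rad/s.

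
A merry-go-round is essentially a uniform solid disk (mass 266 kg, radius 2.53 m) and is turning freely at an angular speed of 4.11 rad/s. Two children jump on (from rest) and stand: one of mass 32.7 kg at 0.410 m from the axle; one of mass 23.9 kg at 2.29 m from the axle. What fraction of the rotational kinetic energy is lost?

fraction ≈ 0.133

No external torque acts about the axle; L_before = L_after.
I_p = ½(266)(2.53)² = 851.3 kg·m².
Added inertia Σmr² = (32.7)(0.410)² + (23.9)(2.29)² = 130.8 kg·m²; I_f = 851.3 + 130.8 = 982.2 kg·m².
ω_f = I_p ω_i / I_f = (851.3)(4.11) / 982.2 = 3.563 rad/s.
KE_i = ½(851.3)(4.110 rad/s)² = 7190 J; KE_f = ½(982.2)(3.563)² = 6232 J.
Fraction lost = 0.1332.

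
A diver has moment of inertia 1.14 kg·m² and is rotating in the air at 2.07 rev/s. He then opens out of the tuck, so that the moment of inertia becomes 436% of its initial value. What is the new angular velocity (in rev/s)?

ω₂ ≈ 0.475 rev/s

Angular momentum about the spin axis is conserved since the torque about it is zero.
I₂ = 4.36 × 1.14 = 4.970 kg·m².
ω₂ = I₁ω₁ / I₂ = (1.140)(2.07 rev/s) / (4.970) = 0.4748 rev/s.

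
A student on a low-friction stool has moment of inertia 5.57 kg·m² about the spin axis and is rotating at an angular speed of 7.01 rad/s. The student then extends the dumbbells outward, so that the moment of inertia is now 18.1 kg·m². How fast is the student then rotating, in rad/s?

Angular momentum about the spin axis is conserved since the torque about it is zero.
ω₂ = I₁ω₁ / I₂ = (5.570)(7.01 rad/s) / (18.10) = 2.157 rad/s.

ω₂ ≈ 2.16 rad/s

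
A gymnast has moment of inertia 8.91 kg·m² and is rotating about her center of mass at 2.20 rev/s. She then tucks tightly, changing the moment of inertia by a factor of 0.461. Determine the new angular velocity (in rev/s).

ω₂ ≈ 4.77 rev/s

With no external torque about the axis, L is conserved: I₁ω₁ = I₂ω₂.
I₂ = 0.461 × 8.91 = 4.108 kg·m².
ω₂ = I₁ω₁ / I₂ = (8.910)(2.20 rev/s) / (4.108) = 4.772 rev/s.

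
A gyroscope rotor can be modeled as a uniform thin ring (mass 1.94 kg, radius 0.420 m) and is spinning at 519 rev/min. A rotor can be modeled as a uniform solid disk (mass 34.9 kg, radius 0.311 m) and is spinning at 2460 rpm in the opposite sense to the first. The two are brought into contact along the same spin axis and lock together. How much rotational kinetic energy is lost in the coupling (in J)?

ΔKE lost ≈ 13800 J

No external torque acts about the common axis, so total angular momentum is conserved.
Moments of inertia: I_A = (1.94)(0.420)² = 0.3422 kg·m²; I_B = ½(34.9)(0.311)² = 1.688 kg·m².
Taking A's sense as positive: L = (0.3422)(519) − (1.688)(2460) = -3974 kg·m²·rpm.
Combined I = 0.3422 + 1.688 = 2.030 kg·m².
ω_f = L / I = -3974 / 2.030 = -1958 rpm.
KE_i = ½ΣIω² = 56510 J; KE_f = ½(2.030)(205.0)² = 42660 J.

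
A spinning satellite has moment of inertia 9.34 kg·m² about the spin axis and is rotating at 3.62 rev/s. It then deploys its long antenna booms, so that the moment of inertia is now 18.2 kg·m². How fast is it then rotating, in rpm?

ω₂ ≈ 111 rpm

Angular momentum about the spin axis is conserved since the torque about it is zero.
ω₂ = I₁ω₁ / I₂ = (9.340)(3.62 rev/s) / (18.20) = 1.858 rev/s = 111.5 rpm.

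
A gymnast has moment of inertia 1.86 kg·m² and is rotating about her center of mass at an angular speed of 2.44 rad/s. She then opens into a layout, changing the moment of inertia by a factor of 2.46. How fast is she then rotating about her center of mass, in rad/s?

With no external torque about the axis, L is conserved: I₁ω₁ = I₂ω₂.
I₂ = 2.46 × 1.86 = 4.576 kg·m².
ω₂ = I₁ω₁ / I₂ = (1.860)(2.44 rad/s) / (4.576) = 0.9919 rad/s.

ω₂ ≈ 0.992 rad/s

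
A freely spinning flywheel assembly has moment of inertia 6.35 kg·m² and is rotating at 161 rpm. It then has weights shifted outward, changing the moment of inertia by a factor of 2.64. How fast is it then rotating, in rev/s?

ω₂ ≈ 1.02 rev/s

With no external torque about the axis, L is conserved: I₁ω₁ = I₂ω₂.
I₂ = 2.64 × 6.35 = 16.76 kg·m².
ω₂ = I₁ω₁ / I₂ = (6.350)(161 rpm) / (16.76) = 60.98 rpm = 1.016 rev/s.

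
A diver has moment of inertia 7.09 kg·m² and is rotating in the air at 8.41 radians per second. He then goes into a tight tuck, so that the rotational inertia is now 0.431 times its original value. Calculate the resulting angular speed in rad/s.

ω₂ ≈ 19.5 rad/s

No external torque acts about the spin axis, so angular momentum is conserved.
I₂ = 0.431 × 7.09 = 3.056 kg·m².
ω₂ = I₁ω₁ / I₂ = (7.090)(8.41 rad/s) / (3.056) = 19.51 rad/s.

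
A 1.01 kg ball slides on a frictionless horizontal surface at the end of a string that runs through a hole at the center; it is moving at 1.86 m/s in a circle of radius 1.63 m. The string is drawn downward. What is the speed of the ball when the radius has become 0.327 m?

The only horizontal force on the mass is along the cord (radial), so it exerts no torque about the hole and angular momentum m v r is conserved.
v₂ = v₁ r₁ / r₂ = (1.86)(1.63) / (0.327) = 9.272 m/s.

v₂ ≈ 9.27 m/s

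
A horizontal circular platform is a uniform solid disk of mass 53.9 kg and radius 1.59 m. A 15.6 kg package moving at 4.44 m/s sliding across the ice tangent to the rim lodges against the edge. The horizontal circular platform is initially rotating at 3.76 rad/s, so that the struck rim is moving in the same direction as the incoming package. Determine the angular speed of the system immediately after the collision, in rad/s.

|ω_f| ≈ 3.41 rad/s

About the central axle the impulsive forces during the collision are internal, so angular momentum about that axis is conserved.
I_p = ½(53.9)(1.59)² = 68.13 kg·m². Taking the sense of the package's angular momentum as positive, L_{package} = m v R = (15.6)(4.44)(1.59) = 110.1 kg·m²/s.
L_i = +I_p ω_p + m v R = +(68.13)(3.76) + 110.1 = 366.3 kg·m²/s.
After sticking, I_f = I_p + m R² = 68.13 + (15.6)(1.59)² = 107.6 kg·m².
ω_f = L_i / I_f = 366.3 / 107.6 = 3.405 rad/s.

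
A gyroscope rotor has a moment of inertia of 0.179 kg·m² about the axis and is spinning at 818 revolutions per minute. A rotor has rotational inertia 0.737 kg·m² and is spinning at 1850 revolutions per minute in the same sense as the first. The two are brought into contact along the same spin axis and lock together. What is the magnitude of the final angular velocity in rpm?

The coupling torques are internal; angular momentum about the shared axis is conserved.
Taking A's sense as positive: L = (0.1790)(818) + (0.7370)(1850) = 1510 kg·m²·rpm.
Combined I = 0.1790 + 0.7370 = 0.9160 kg·m².
ω_f = L / I = 1510 / 0.9160 = 1648 rpm.

|ω_f| ≈ 1650 rpm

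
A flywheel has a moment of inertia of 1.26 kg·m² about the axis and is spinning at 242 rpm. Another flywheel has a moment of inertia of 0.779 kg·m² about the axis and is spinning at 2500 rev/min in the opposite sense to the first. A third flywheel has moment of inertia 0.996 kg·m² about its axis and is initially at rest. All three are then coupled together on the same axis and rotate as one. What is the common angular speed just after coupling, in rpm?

No external torque acts about the common axis, so total angular momentum is conserved.
Taking A's sense as positive: L = (1.260)(242) − (0.7790)(2500) = -1643 kg·m²·rpm.
Combined I = 1.260 + 0.7790 + 0.9960 = 3.035 kg·m².
ω_f = L / I = -1643 / 3.035 = -541.2 rpm.

|ω_f| ≈ 541 rpm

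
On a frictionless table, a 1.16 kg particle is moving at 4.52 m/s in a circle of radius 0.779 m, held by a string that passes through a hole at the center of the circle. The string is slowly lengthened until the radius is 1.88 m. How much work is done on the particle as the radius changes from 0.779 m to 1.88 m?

W ≈ -9.82 J

Central (radial) force ⇒ zero torque about the center ⇒ m v r is constant.
v₂ = v₁ r₁ / r₂ = (4.52)(0.779) / (1.88) = 1.873 m/s.
W = ΔKE = ½m(v₂² − v₁²) = -9.815 J.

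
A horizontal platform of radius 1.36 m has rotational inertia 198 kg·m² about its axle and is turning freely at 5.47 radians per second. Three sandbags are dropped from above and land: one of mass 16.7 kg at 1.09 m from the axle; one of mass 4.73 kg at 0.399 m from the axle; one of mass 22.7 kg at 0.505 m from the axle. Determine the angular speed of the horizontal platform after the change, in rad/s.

ω_f ≈ 4.83 rad/s

No external torque acts about the axle; L_before = L_after.
Added inertia Σmr² = (16.7)(1.09)² + (4.73)(0.399)² + (22.7)(0.505)² = 26.38 kg·m²; I_f = 198.0 + 26.38 = 224.4 kg·m².
ω_f = I_p ω_i / I_f = (198.0)(5.47) / 224.4 = 4.827 rad/s.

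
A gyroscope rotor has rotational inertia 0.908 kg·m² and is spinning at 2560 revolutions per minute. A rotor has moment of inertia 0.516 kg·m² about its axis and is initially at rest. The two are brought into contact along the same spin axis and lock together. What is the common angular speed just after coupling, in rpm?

|ω_f| ≈ 1630 rpm

No external torque acts about the common axis, so total angular momentum is conserved.
Taking A's sense as positive: L = (0.9080)(2560) = 2324 kg·m²·rpm.
Combined I = 0.9080 + 0.5160 = 1.424 kg·m².
ω_f = L / I = 2324 / 1.424 = 1632 rpm.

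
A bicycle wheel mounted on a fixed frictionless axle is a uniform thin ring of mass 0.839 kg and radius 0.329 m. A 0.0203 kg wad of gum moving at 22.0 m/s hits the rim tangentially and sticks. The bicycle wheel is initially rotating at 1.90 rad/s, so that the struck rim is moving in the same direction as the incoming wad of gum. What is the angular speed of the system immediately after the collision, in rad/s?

The axle reaction passes through the axle and exerts no torque about it; angular momentum about the axle is conserved through the impact.
I_p = (0.839)(0.329)² = 0.09081 kg·m². Taking the sense of the wad of gum's angular momentum as positive, L_{wad} = m v R = (0.0203)(22.0)(0.329) = 0.1469 kg·m²/s.
L_i = +I_p ω_p + m v R = +(0.09081)(1.90) + 0.1469 = 0.3195 kg·m²/s.
After sticking, I_f = I_p + m R² = 0.09081 + (0.0203)(0.329)² = 0.09301 kg·m².
ω_f = L_i / I_f = 0.3195 / 0.09301 = 3.435 rad/s.

|ω_f| ≈ 3.43 rad/s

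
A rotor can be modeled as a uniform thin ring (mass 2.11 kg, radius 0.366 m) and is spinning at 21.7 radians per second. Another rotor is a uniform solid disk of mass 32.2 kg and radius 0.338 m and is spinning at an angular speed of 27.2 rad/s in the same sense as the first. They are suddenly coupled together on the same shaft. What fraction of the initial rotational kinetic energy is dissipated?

No external torque acts about the common axis, so total angular momentum is conserved.
Moments of inertia: I_A = (2.11)(0.366)² = 0.2826 kg·m²; I_B = ½(32.2)(0.338)² = 1.839 kg·m².
Taking A's sense as positive: L = (0.2826)(21.7) + (1.839)(27.2) = 56.16 kg·m²·rad/s.
Combined I = 0.2826 + 1.839 = 2.122 kg·m².
ω_f = L / I = 56.16 / 2.122 = 26.47 rad/s.
KE_i = ½ΣIω² = 747.0 J; KE_f = ½(2.122)(26.47)² = 743.2 J.
Fraction dissipated = (KE_i − KE_f)/KE_i = 0.004961.

fraction ≈ 0.00496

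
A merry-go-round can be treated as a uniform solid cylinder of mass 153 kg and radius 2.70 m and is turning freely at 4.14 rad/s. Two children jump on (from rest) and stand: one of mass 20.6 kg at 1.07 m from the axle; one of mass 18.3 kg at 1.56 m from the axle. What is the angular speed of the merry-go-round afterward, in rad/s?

The added mass arrives with no angular momentum about the axle, and any external torque about the axle is negligible, so the system's angular momentum is conserved.
I_p = ½(153)(2.70)² = 557.7 kg·m².
Added inertia Σmr² = (20.6)(1.07)² + (18.3)(1.56)² = 68.12 kg·m²; I_f = 557.7 + 68.12 = 625.8 kg·m².
ω_f = I_p ω_i / I_f = (557.7)(4.14) / 625.8 = 3.689 rad/s.

ω_f ≈ 3.69 rad/s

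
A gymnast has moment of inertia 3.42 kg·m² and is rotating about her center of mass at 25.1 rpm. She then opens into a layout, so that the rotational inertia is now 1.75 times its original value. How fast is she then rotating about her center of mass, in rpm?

With no external torque about the axis, L is conserved: I₁ω₁ = I₂ω₂.
I₂ = 1.75 × 3.42 = 5.985 kg·m².
ω₂ = I₁ω₁ / I₂ = (3.420)(25.1 rpm) / (5.985) = 14.34 rpm.

ω₂ ≈ 14.3 rpm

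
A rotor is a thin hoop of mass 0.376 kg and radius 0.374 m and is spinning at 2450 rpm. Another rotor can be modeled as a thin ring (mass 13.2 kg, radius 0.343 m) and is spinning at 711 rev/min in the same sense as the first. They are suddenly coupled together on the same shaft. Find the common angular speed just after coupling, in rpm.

No external torque acts about the common axis, so total angular momentum is conserved.
Moments of inertia: I_A = (0.376)(0.374)² = 0.05259 kg·m²; I_B = (13.2)(0.343)² = 1.553 kg·m².
Taking A's sense as positive: L = (0.05259)(2450) + (1.553)(711) = 1233 kg·m²·rpm.
Combined I = 0.05259 + 1.553 = 1.606 kg·m².
ω_f = L / I = 1233 / 1.606 = 768.0 rpm.

|ω_f| ≈ 768 rpm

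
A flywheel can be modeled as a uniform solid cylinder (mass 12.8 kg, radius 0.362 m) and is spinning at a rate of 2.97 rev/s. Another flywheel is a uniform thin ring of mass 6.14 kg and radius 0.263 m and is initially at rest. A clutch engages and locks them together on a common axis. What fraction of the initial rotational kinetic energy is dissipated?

No external torque acts about the common axis, so total angular momentum is conserved.
Moments of inertia: I_A = ½(12.8)(0.362)² = 0.8387 kg·m²; I_B = (6.14)(0.263)² = 0.4247 kg·m².
Taking A's sense as positive: L = (0.8387)(2.97) = 2.491 kg·m²·rev/s.
Combined I = 0.8387 + 0.4247 = 1.263 kg·m².
ω_f = L / I = 2.491 / 1.263 = 1.972 rev/s.
KE_i = ½ΣIω² = 146.0 J; KE_f = ½(1.263)(12.39)² = 96.94 J.
Fraction dissipated = (KE_i − KE_f)/KE_i = 0.3362.

fraction ≈ 0.336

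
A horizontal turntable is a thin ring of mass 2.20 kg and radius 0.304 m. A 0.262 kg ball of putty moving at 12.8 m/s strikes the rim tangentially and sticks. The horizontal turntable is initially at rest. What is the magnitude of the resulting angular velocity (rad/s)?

|ω_f| ≈ 4.48 rad/s

About the axle the impulsive forces during the collision are internal, so angular momentum about that axis is conserved.
I_p = (2.20)(0.304)² = 0.2033 kg·m². Taking the sense of the ball of putty's angular momentum as positive, L_{ball} = m v R = (0.262)(12.8)(0.304) = 1.019 kg·m²/s.
L_i = 0 + 1.019 = 1.019 kg·m²/s.
After sticking, I_f = I_p + m R² = 0.2033 + (0.262)(0.304)² = 0.2275 kg·m².
ω_f = L_i / I_f = 1.019 / 0.2275 = 4.481 rad/s.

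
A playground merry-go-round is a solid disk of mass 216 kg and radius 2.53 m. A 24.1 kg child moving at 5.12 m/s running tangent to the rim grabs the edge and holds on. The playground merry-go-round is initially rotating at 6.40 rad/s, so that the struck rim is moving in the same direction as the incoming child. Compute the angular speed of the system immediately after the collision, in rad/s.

|ω_f| ≈ 5.60 rad/s

The axle reaction passes through the axle and exerts no torque about it; angular momentum about the axle is conserved through the impact.
I_p = ½(216)(2.53)² = 691.3 kg·m². Taking the sense of the child's angular momentum as positive, L_{child} = m v R = (24.1)(5.12)(2.53) = 312.2 kg·m²/s.
L_i = +I_p ω_p + m v R = +(691.3)(6.40) + 312.2 = 4736 kg·m²/s.
After sticking, I_f = I_p + m R² = 691.3 + (24.1)(2.53)² = 845.6 kg·m².
ω_f = L_i / I_f = 4736 / 845.6 = 5.602 rad/s.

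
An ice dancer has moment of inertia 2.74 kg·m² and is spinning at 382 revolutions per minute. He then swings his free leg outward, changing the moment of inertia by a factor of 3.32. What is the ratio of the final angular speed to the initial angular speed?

Angular momentum about the spin axis is conserved since the torque about it is zero.
I₂ = 3.32 × 2.74 = 9.097 kg·m².
ω₂/ω₁ = I₁/I₂ = 2.740 / 9.097 = 0.3012.

ω₂/ω₁ ≈ 0.301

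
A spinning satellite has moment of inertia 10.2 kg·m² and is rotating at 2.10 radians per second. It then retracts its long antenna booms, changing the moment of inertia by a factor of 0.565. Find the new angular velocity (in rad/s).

ω₂ ≈ 3.72 rad/s

No external torque acts about the spin axis, so angular momentum is conserved.
I₂ = 0.565 × 10.2 = 5.763 kg·m².
ω₂ = I₁ω₁ / I₂ = (10.20)(2.10 rad/s) / (5.763) = 3.717 rad/s.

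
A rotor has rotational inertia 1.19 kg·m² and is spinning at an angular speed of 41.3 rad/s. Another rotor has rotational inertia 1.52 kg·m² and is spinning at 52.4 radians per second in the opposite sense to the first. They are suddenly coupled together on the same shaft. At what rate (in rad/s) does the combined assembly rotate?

No external torque acts about the common axis, so total angular momentum is conserved.
Taking A's sense as positive: L = (1.190)(41.3) − (1.520)(52.4) = -30.50 kg·m²·rad/s.
Combined I = 1.190 + 1.520 = 2.710 kg·m².
ω_f = L / I = -30.50 / 2.710 = -11.25 rad/s.

|ω_f| ≈ 11.3 rad/s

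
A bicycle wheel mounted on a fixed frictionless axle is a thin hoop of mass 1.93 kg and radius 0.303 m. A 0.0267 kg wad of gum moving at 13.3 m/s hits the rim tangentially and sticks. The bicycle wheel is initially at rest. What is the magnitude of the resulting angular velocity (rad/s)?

About the axle the impulsive forces during the collision are internal, so angular momentum about that axis is conserved.
I_p = (1.93)(0.303)² = 0.1772 kg·m². Taking the sense of the wad of gum's angular momentum as positive, L_{wad} = m v R = (0.0267)(13.3)(0.303) = 0.1076 kg·m²/s.
L_i = 0 + 0.1076 = 0.1076 kg·m²/s.
After sticking, I_f = I_p + m R² = 0.1772 + (0.0267)(0.303)² = 0.1796 kg·m².
ω_f = L_i / I_f = 0.1076 / 0.1796 = 0.5990 rad/s.

|ω_f| ≈ 0.599 rad/s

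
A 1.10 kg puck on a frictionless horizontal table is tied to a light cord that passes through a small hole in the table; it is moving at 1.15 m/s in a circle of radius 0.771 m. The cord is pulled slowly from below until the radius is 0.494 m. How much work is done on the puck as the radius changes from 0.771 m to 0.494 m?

W ≈ 1.04 J

The only horizontal force on the mass is along the cord (radial), so it exerts no torque about the hole and angular momentum m v r is conserved.
v₂ = v₁ r₁ / r₂ = (1.15)(0.771) / (0.494) = 1.795 m/s.
W = ΔKE = ½m(v₂² − v₁²) = 1.044 J.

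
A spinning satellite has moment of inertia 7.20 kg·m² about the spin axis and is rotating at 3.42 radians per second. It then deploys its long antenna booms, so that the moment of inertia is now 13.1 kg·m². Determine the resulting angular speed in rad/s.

With no external torque about the axis, L is conserved: I₁ω₁ = I₂ω₂.
ω₂ = I₁ω₁ / I₂ = (7.200)(3.42 rad/s) / (13.10) = 1.880 rad/s.

ω₂ ≈ 1.88 rad/s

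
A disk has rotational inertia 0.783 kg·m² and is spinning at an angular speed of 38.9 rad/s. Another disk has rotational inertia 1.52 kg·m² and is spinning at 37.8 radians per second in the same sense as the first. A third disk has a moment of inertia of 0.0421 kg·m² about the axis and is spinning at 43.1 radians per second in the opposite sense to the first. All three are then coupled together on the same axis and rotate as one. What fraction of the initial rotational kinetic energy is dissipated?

fraction ≈ 0.0797

The coupling torques are internal; angular momentum about the shared axis is conserved.
Taking A's sense as positive: L = (0.7830)(38.9) + (1.520)(37.8) − (0.04210)(43.1) = 86.10 kg·m²·rad/s.
Combined I = 0.7830 + 1.520 + 0.04210 = 2.345 kg·m².
ω_f = L / I = 86.10 / 2.345 = 36.71 rad/s.
KE_i = ½ΣIω² = 1717 J; KE_f = ½(2.345)(36.71)² = 1581 J.
Fraction dissipated = (KE_i − KE_f)/KE_i = 0.07969.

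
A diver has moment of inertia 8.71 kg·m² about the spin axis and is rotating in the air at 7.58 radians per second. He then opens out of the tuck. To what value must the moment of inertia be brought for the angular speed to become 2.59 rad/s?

Angular momentum about the spin axis is conserved since the torque about it is zero.
I₂ = I₁ω₁ / ω₂ = (8.71)(7.58) / (2.59) = 25.49 kg·m².

I₂ ≈ 25.5 kg·m²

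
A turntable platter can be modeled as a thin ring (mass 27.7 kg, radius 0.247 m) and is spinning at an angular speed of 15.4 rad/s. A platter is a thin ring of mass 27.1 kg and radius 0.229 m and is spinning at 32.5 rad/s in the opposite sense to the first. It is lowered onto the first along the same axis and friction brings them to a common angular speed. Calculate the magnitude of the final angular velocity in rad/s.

No external torque acts about the common axis, so total angular momentum is conserved.
Moments of inertia: I_A = (27.7)(0.247)² = 1.690 kg·m²; I_B = (27.1)(0.229)² = 1.421 kg·m².
Taking A's sense as positive: L = (1.690)(15.4) − (1.421)(32.5) = -20.16 kg·m²·rad/s.
Combined I = 1.690 + 1.421 = 3.111 kg·m².
ω_f = L / I = -20.16 / 3.111 = -6.481 rad/s.

|ω_f| ≈ 6.48 rad/s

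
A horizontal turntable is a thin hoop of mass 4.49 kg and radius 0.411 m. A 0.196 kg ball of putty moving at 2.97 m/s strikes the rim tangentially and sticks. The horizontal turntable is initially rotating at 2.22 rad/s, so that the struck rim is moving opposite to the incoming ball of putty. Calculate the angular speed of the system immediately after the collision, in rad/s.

The axle reaction passes through the axle and exerts no torque about it; angular momentum about the axle is conserved through the impact.
I_p = (4.49)(0.411)² = 0.7585 kg·m². Taking the sense of the ball of putty's angular momentum as positive, L_{ball} = m v R = (0.196)(2.97)(0.411) = 0.2393 kg·m²/s.
L_i = −I_p ω_p + m v R = −(0.7585)(2.22) + 0.2393 = -1.445 kg·m²/s.
After sticking, I_f = I_p + m R² = 0.7585 + (0.196)(0.411)² = 0.7916 kg·m².
ω_f = L_i / I_f = -1.445 / 0.7916 = -1.825 rad/s.

|ω_f| ≈ 1.82 rad/s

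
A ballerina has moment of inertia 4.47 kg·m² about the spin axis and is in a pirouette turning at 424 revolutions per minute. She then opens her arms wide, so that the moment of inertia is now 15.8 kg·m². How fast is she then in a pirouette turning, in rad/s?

Angular momentum about the spin axis is conserved since the torque about it is zero.
ω₂ = I₁ω₁ / I₂ = (4.470)(424 rpm) / (15.80) = 120.0 rpm = 12.56 rad/s.

ω₂ ≈ 12.6 rad/s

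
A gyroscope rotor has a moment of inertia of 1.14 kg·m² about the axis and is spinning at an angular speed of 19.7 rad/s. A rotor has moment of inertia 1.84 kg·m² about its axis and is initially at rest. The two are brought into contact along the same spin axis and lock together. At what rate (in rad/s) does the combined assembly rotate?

|ω_f| ≈ 7.54 rad/s

No external torque acts about the common axis, so total angular momentum is conserved.
Taking A's sense as positive: L = (1.140)(19.7) = 22.46 kg·m²·rad/s.
Combined I = 1.140 + 1.840 = 2.980 kg·m².
ω_f = L / I = 22.46 / 2.980 = 7.536 rad/s.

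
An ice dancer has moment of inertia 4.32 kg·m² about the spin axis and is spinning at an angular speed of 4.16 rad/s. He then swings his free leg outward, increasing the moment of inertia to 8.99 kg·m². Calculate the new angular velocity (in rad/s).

Angular momentum about the spin axis is conserved since the torque about it is zero.
ω₂ = I₁ω₁ / I₂ = (4.320)(4.16 rad/s) / (8.990) = 1.999 rad/s.

ω₂ ≈ 2.00 rad/s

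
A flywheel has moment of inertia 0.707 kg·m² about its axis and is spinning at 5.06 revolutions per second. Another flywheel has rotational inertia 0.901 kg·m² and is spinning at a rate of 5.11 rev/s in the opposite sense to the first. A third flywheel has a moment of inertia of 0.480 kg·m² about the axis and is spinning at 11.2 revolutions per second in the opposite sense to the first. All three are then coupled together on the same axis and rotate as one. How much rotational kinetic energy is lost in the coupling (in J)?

No external torque acts about the common axis, so total angular momentum is conserved.
Taking A's sense as positive: L = (0.7070)(5.06) − (0.9010)(5.11) − (0.4800)(11.2) = -6.403 kg·m²·rev/s.
Combined I = 0.7070 + 0.9010 + 0.4800 = 2.088 kg·m².
ω_f = L / I = -6.403 / 2.088 = -3.066 rev/s.
KE_i = ½ΣIω² = 2010 J; KE_f = ½(2.088)(19.27)² = 387.5 J.

ΔKE lost ≈ 1620 J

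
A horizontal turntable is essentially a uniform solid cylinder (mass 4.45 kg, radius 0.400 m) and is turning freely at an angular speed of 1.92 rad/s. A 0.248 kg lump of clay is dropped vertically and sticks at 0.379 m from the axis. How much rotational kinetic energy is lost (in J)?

energy lost ≈ 0.0597 J

The added mass arrives with no angular momentum about the axis, and any external torque about the axis is negligible, so the system's angular momentum is conserved.
I_p = ½(4.45)(0.400)² = 0.3560 kg·m².
Added inertia Σmr² = (0.248)(0.379)² = 0.03562 kg·m²; I_f = 0.3560 + 0.03562 = 0.3916 kg·m².
ω_f = I_p ω_i / I_f = (0.3560)(1.92) / 0.3916 = 1.745 rad/s.
KE_i = ½(0.3560)(1.920 rad/s)² = 0.6562 J; KE_f = ½(0.3916)(1.745)² = 0.5965 J.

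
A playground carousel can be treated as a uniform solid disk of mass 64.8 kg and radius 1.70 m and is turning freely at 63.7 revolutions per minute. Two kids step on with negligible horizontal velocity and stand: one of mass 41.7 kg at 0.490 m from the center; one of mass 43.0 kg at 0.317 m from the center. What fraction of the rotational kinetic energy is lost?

No external torque acts about the center; L_before = L_after.
I_p = ½(64.8)(1.70)² = 93.64 kg·m².
Added inertia Σmr² = (41.7)(0.490)² + (43.0)(0.317)² = 14.33 kg·m²; I_f = 93.64 + 14.33 = 108.0 kg·m².
ω_f = I_p ω_i / I_f = (93.64)(63.7) / 108.0 = 55.24 rpm.
KE_i = ½(93.64)(6.671 rad/s)² = 2083 J; KE_f = ½(108.0)(5.785)² = 1807 J.
Fraction lost = 0.1328.

fraction ≈ 0.133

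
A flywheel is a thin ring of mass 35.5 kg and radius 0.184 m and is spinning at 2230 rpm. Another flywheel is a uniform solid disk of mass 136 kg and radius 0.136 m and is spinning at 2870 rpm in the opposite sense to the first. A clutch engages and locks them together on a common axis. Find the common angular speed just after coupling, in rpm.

|ω_f| ≈ 378 rpm

No external torque acts about the common axis, so total angular momentum is conserved.
Moments of inertia: I_A = (35.5)(0.184)² = 1.202 kg·m²; I_B = ½(136)(0.136)² = 1.258 kg·m².
Taking A's sense as positive: L = (1.202)(2230) − (1.258)(2870) = -929.5 kg·m²·rpm.
Combined I = 1.202 + 1.258 = 2.460 kg·m².
ω_f = L / I = -929.5 / 2.460 = -377.9 rpm.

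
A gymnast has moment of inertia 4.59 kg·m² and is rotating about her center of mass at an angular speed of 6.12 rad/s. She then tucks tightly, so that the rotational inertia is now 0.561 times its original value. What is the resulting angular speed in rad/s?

Angular momentum about the spin axis is conserved since the torque about it is zero.
I₂ = 0.561 × 4.59 = 2.575 kg·m².
ω₂ = I₁ω₁ / I₂ = (4.590)(6.12 rad/s) / (2.575) = 10.91 rad/s.

ω₂ ≈ 10.9 rad/s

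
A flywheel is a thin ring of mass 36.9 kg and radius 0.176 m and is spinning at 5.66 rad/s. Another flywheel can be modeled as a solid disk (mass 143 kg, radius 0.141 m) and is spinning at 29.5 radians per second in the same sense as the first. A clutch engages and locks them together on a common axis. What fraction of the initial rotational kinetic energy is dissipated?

fraction ≈ 0.283

No external torque acts about the common axis, so total angular momentum is conserved.
Moments of inertia: I_A = (36.9)(0.176)² = 1.143 kg·m²; I_B = ½(143)(0.141)² = 1.421 kg·m².
Taking A's sense as positive: L = (1.143)(5.66) + (1.421)(29.5) = 48.40 kg·m²·rad/s.
Combined I = 1.143 + 1.421 = 2.565 kg·m².
ω_f = L / I = 48.40 / 2.565 = 18.87 rad/s.
KE_i = ½ΣIω² = 636.8 J; KE_f = ½(2.565)(18.87)² = 456.8 J.
Fraction dissipated = (KE_i − KE_f)/KE_i = 0.2827.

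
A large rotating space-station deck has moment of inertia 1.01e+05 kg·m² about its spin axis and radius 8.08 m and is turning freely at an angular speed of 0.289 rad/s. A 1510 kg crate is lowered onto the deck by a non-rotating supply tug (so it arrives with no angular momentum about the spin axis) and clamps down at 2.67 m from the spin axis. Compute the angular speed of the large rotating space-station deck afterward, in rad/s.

ω_f ≈ 0.261 rad/s

No external torque acts about the spin axis; L_before = L_after.
Added inertia Σmr² = (1510)(2.67)² = 10760 kg·m²; I_f = 1.010e+05 + 10760 = 1.118e+05 kg·m².
ω_f = I_p ω_i / I_f = (1.010e+05)(0.289) / 1.118e+05 = 0.2612 rad/s.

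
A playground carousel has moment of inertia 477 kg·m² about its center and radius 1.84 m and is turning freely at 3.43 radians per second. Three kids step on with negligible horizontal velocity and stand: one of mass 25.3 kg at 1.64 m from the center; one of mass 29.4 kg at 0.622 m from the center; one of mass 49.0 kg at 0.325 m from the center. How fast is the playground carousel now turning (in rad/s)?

ω_f ≈ 2.91 rad/s

No external torque acts about the center; L_before = L_after.
Added inertia Σmr² = (25.3)(1.64)² + (29.4)(0.622)² + (49.0)(0.325)² = 84.60 kg·m²; I_f = 477.0 + 84.60 = 561.6 kg·m².
ω_f = I_p ω_i / I_f = (477.0)(3.43) / 561.6 = 2.913 rad/s.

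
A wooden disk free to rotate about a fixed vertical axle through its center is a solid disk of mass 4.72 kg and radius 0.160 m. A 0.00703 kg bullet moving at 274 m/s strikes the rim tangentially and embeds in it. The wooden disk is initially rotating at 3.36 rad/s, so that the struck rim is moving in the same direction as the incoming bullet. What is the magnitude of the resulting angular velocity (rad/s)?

About the axle the impulsive forces during the collision are internal, so angular momentum about that axis is conserved.
I_p = ½(4.72)(0.160)² = 0.06042 kg·m². Taking the sense of the bullet's angular momentum as positive, L_{bullet} = m v R = (0.00703)(274)(0.160) = 0.3082 kg·m²/s.
L_i = +I_p ω_p + m v R = +(0.06042)(3.36) + 0.3082 = 0.5112 kg·m²/s.
After sticking, I_f = I_p + m R² = 0.06042 + (0.00703)(0.160)² = 0.06060 kg·m².
ω_f = L_i / I_f = 0.5112 / 0.06060 = 8.436 rad/s.

|ω_f| ≈ 8.44 rad/s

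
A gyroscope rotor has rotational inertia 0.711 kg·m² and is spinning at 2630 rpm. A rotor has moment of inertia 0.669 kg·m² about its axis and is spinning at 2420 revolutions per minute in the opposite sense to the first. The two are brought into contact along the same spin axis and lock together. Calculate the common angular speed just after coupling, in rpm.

|ω_f| ≈ 182 rpm

No external torque acts about the common axis, so total angular momentum is conserved.
Taking A's sense as positive: L = (0.7110)(2630) − (0.6690)(2420) = 250.9 kg·m²·rpm.
Combined I = 0.7110 + 0.6690 = 1.380 kg·m².
ω_f = L / I = 250.9 / 1.380 = 181.8 rpm.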